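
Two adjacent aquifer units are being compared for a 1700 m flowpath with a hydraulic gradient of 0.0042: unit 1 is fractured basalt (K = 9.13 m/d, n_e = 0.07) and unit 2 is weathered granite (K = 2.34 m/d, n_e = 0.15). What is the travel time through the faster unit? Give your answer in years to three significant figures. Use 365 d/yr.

Unit 1 (fractured basalt): v = 9.13×0.0042/0.07 = 0.5478 m/d, t = 1700/0.5478 = 3103 d
Unit 2 (weathered granite): v = 2.34×0.0042/0.15 = 0.06552 m/d, t = 1700/0.06552 = 25950 d
Faster: 3103 d / 365 = 8.50 yr

8.50 years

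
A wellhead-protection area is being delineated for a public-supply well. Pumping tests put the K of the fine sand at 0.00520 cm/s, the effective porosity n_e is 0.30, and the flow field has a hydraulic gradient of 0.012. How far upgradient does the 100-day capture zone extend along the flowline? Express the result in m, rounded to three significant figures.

K = 0.00520 cm/s × 864 = 4.493 m/d
Darcy flux q = K·i = 4.493 × 0.012 = 0.05391 m/d
Average linear velocity = 0.05391 / 0.30 = 0.1797 m/d
L = v × T = 0.1797 × 100 = 17.97 m

18.0 m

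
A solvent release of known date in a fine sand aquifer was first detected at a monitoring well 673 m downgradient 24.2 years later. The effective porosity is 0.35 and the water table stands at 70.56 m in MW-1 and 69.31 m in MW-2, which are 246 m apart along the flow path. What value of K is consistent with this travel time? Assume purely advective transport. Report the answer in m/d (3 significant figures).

5.25 m/d

Hydraulic gradient i = (70.56 − 69.31) / 246 = 1.25 / 246 = 0.005081
t = 24.2 years = 8833 d
v = L / t = 673 / 8833 = 0.07619 m/d
K = v · n / i = 0.07619 × 0.35 / 0.005081 = 5.25 m/d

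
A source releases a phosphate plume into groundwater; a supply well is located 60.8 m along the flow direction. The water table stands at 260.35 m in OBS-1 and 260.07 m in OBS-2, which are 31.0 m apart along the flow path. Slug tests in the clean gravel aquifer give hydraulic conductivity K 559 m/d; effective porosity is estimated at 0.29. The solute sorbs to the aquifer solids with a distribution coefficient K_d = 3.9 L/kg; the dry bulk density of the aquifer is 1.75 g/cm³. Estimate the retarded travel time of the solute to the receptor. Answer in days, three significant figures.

85.7 days

Hydraulic gradient i = (260.35 − 260.07) / 31.0 = 0.28 / 31.0 = 0.009032
Darcy flux q = K·i = 559 × 0.009032 = 5.049 m/d
Average linear velocity = 5.049 / 0.29 = 17.41 m/d
Retardation R = 1 + ρ_b·K_d/n = 1 + 1.75×3.9/0.29 = 24.53
Contaminant velocity v_c = v/R = 17.41/24.53 = 0.7096 m/d
t = L/v_c = 60.8/0.7096 = 85.68 d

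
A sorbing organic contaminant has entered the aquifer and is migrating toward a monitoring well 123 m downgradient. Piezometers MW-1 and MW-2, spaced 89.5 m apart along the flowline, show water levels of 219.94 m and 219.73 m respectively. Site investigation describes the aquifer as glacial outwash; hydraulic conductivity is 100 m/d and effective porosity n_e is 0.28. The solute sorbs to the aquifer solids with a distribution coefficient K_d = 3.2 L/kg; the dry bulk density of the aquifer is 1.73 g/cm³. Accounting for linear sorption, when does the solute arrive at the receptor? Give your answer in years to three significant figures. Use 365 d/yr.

8.35 years

Hydraulic gradient i = (219.94 − 219.73) / 89.5 = 0.21 / 89.5 = 0.002346
q = Ki = 100 × 0.002346 = 0.2346 m/d
Seepage velocity v = q / n = 0.2346 / 0.28 = 0.8380 m/d
Retardation R = 1 + ρ_b·K_d/n = 1 + 1.73×3.2/0.28 = 20.77
Contaminant velocity v_c = v/R = 0.8380/20.77 = 0.04034 m/d
t = L/v_c = 123/0.04034 = 3049 d
   = 3049/365 = 8.35 yr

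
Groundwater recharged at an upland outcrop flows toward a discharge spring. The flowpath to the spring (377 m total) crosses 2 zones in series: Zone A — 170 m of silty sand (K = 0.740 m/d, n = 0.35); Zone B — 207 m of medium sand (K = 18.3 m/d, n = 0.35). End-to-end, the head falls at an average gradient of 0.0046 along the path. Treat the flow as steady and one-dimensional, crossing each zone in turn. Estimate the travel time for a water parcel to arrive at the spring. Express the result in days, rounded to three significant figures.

Continuity: the same q passes through each zone, so ΔH = q·Σ(L_j/K_j) — the zones act as resistances in series.
Σ(L/K) = 170/0.740 + 207/18.3 = 229.7 + 11.31 = 241.0 d
K_eq = L_total / Σ(L/K) = 377 / 241.0 = 1.564 m/d
q = K_eq · i = 1.564 × 0.0046 = 0.007195 m/d (same in every zone)
Zone A: v = q/n = 0.007195/0.35 = 0.02056 m/d → t_A = 170/0.02056 = 8270 d
Zone B: v = q/n = 0.007195/0.35 = 0.02056 m/d → t_B = 207/0.02056 = 10070 d
Total t = 8270 + 10070 = 18340 d

18300 days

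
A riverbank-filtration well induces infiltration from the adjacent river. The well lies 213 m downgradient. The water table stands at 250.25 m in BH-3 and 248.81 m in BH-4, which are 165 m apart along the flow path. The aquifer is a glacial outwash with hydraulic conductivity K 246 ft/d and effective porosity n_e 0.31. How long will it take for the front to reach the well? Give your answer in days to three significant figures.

Hydraulic gradient i = (250.25 − 248.81) / 165 = 1.44 / 165 = 0.008727
K = 246 ft/d × 0.3048 = 74.98 m/d
q = Ki = 74.98 × 0.008727 = 0.6544 m/d
v = Ki/n = 74.98·0.008727/0.31 = 2.111 m/d
t = L / v = 213 / 2.111 = 100.9 d

101 days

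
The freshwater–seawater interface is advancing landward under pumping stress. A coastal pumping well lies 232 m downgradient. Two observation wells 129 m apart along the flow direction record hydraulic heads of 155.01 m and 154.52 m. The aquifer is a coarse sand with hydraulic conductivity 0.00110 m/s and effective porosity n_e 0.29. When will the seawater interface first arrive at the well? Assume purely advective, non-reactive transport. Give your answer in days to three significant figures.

186 days

Hydraulic gradient i = (155.01 − 154.52) / 129 = 0.49 / 129 = 0.003798
K = 0.00110 m/s × 86400 s/d = 95.04 m/d
Darcy flux q = K·i = 95.04 × 0.003798 = 0.3610 m/d
v_s = q/n_e = 0.3610/0.29 = 1.245 m/d
t = L / v = 232 / 1.245 = 186.4 d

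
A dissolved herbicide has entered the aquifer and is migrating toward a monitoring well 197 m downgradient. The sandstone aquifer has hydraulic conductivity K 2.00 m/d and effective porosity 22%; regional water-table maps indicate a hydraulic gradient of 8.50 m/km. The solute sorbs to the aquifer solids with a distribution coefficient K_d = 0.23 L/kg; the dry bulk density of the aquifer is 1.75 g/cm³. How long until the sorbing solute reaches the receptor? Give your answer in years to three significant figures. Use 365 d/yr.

q = Ki = 2.00 × 0.0085 = 0.01700 m/d
Seepage velocity v = q / n = 0.01700 / 0.22 = 0.07727 m/d
Retardation R = 1 + ρ_b·K_d/n = 1 + 1.75×0.23/0.22 = 2.830
Contaminant velocity v_c = v/R = 0.07727/2.830 = 0.02731 m/d
t = L/v_c = 197/0.02731 = 7214 d
   = 7214/365 = 19.8 yr

19.8 years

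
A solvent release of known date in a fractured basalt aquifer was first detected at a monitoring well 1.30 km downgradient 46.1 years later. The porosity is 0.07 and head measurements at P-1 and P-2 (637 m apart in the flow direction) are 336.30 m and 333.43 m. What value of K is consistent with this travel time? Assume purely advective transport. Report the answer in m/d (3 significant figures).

1.20 m/d

Hydraulic gradient i = (336.30 − 333.43) / 637 = 2.87 / 637 = 0.004505
t = 46.1 years = 16830 d
L = 1.30 km = 1300 m
v = L / t = 1300 / 16830 = 0.07726 m/d
K = v · n / i = 0.07726 × 0.07 / 0.004505 = 1.20 m/d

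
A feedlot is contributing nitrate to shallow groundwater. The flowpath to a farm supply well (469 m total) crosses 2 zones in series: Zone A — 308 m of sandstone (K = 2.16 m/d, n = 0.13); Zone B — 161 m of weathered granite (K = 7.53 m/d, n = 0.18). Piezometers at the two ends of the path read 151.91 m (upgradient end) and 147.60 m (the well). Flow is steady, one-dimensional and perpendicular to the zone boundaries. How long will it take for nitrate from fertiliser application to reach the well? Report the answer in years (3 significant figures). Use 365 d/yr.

7.19 years

Total head drop ΔH = 151.91 − 147.60 = 4.31 m
Continuity: the same q passes through each zone, so ΔH = q·Σ(L_j/K_j) — the zones act as resistances in series.
Σ(L/K) = 308/2.16 + 161/7.53 = 142.6 + 21.38 = 164.0 d
q = ΔH / Σ(L/K) = 4.31 / 164.0 = 0.02628 m/d (same in every zone)
Zone A: v = q/n = 0.02628/0.13 = 0.2022 m/d → t_A = 308/0.2022 = 1523 d
Zone B: v = q/n = 0.02628/0.18 = 0.1460 m/d → t_B = 161/0.1460 = 1103 d
Total t = 1523 + 1103 = 2626 d
   = 2626 / 365 = 7.19 yr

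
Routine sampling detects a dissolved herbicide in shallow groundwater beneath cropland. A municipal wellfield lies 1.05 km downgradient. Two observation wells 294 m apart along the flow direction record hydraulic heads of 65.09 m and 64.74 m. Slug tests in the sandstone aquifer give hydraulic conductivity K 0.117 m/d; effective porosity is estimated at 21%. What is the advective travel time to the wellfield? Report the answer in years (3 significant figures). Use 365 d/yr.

4340 years

Hydraulic gradient i = (65.09 − 64.74) / 294 = 0.35 / 294 = 0.001190
Specific discharge q = 0.117 × 0.001190 = 1.393e-4 m/d
Average linear velocity = 1.393e-4 / 0.21 = 6.633e-4 m/d
L = 1.05 km = 1050 m
t = L / v = 1050 / 6.633e-4 = 1.583e6 d
   = 1.583e6 / 365 = 4340 yr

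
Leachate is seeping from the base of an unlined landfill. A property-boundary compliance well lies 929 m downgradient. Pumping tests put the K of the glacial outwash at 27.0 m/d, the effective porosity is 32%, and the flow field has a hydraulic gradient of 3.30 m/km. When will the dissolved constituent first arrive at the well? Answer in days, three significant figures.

3340 days

Specific discharge q = 27.0 × 0.0033 = 0.08910 m/d
v = Ki/n = 27.0·0.0033/0.32 = 0.2784 m/d
t = L / v = 929 / 0.2784 = 3336 d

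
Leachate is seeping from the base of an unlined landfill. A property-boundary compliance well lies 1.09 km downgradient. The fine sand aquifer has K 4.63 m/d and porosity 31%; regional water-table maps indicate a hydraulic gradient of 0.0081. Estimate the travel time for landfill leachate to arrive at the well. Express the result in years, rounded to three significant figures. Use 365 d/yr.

Darcy flux q = K·i = 4.63 × 0.0081 = 0.03750 m/d
Average linear velocity = 0.03750 / 0.31 = 0.1210 m/d
L = 1.09 km = 1090 m
t = L / v = 1090 / 0.1210 = 9010 d
   = 9010 / 365 = 24.7 yr

24.7 years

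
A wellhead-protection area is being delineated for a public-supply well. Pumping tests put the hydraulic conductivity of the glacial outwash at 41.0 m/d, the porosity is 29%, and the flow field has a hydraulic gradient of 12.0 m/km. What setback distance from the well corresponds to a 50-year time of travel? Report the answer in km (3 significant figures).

31.0 km

Darcy flux q = K·i = 41.0 × 0.012 = 0.4920 m/d
Seepage velocity v = q / n = 0.4920 / 0.29 = 1.697 m/d
T = 50 yr × 365 = 18250 d
L = v × T = 1.697 × 18250 = 30960 m
   = 31.0 km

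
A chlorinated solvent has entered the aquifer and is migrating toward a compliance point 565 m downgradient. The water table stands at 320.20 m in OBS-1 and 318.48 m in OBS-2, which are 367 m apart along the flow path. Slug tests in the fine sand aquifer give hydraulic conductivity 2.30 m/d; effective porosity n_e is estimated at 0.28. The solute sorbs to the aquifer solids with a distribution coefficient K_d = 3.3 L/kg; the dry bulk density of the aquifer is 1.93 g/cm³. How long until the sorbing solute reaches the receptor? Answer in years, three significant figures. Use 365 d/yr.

955 years

Hydraulic gradient i = (320.20 − 318.48) / 367 = 1.72 / 367 = 0.004687
Specific discharge q = 2.30 × 0.004687 = 0.01078 m/d
Average linear velocity = 0.01078 / 0.28 = 0.03850 m/d
Retardation R = 1 + ρ_b·K_d/n = 1 + 1.93×3.3/0.28 = 23.75
Contaminant velocity v_c = v/R = 0.03850/23.75 = 0.001621 m/d
t = L/v_c = 565/0.001621 = 348500 d
   = 348500/365 = 955 yr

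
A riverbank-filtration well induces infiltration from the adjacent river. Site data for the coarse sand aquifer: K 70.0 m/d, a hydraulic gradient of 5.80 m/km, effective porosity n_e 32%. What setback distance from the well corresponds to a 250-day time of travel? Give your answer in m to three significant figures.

Darcy flux q = K·i = 70.0 × 0.0058 = 0.4060 m/d
v = Ki/n = 70.0·0.0058/0.32 = 1.269 m/d
L = v × T = 1.269 × 250 = 317.2 m

317 m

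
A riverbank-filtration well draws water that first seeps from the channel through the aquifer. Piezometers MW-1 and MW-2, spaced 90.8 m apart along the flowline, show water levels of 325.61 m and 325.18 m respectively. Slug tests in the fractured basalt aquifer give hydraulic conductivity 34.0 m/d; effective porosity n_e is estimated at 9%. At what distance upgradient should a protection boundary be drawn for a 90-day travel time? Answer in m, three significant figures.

161 m

Hydraulic gradient i = (325.61 − 325.18) / 90.8 = 0.43 / 90.8 = 0.004736
Darcy flux q = K·i = 34.0 × 0.004736 = 0.1610 m/d
Average linear velocity = 0.1610 / 0.09 = 1.789 m/d
L = v × T = 1.789 × 90 = 161.0 m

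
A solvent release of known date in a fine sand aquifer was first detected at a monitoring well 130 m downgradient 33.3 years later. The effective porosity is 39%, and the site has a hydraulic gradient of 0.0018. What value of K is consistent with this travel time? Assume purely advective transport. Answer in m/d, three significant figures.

2.32 m/d

t = 33.3 years = 12150 d
v = L / t = 130 / 12150 = 0.01070 m/d
K = v · n / i = 0.01070 × 0.39 / 0.0018 = 2.32 m/d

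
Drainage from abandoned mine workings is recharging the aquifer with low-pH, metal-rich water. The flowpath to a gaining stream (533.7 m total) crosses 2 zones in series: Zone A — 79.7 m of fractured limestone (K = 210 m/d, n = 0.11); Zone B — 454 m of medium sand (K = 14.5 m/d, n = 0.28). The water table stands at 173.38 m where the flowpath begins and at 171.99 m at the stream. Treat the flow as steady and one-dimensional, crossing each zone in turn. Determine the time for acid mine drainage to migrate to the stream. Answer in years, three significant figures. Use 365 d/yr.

Total head drop ΔH = 173.38 − 171.99 = 1.39 m
Steady 1-D flow in series ⇒ the Darcy flux q is identical in every zone and the zone head losses add (resistances L/K in series).
Σ(L/K) = 79.7/210 + 454/14.5 = 0.3795 + 31.31 = 31.69 d
q = ΔH / Σ(L/K) = 1.39 / 31.69 = 0.04386 m/d (same in every zone)
Zone A: v = q/n = 0.04386/0.11 = 0.3988 m/d → t_A = 79.7/0.3988 = 199.9 d
Zone B: v = q/n = 0.04386/0.28 = 0.1567 m/d → t_B = 454/0.1567 = 2898 d
Total t = 199.9 + 2898 = 3098 d
   = 3098 / 365 = 8.49 yr

8.49 years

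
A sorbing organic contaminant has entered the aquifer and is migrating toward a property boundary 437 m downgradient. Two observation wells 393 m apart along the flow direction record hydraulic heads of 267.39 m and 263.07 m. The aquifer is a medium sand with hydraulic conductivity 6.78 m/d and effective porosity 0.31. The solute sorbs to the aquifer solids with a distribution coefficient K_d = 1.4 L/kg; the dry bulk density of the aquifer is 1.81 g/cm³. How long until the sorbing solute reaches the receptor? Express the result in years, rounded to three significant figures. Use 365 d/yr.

Hydraulic gradient i = (267.39 − 263.07) / 393 = 4.32 / 393 = 0.01099
Specific discharge q = 6.78 × 0.01099 = 0.07453 m/d
v_s = q/n_e = 0.07453/0.31 = 0.2404 m/d
Retardation R = 1 + ρ_b·K_d/n = 1 + 1.81×1.4/0.31 = 9.174
Contaminant velocity v_c = v/R = 0.2404/9.174 = 0.02621 m/d
t = L/v_c = 437/0.02621 = 16680 d
   = 16680/365 = 45.7 yr

45.7 years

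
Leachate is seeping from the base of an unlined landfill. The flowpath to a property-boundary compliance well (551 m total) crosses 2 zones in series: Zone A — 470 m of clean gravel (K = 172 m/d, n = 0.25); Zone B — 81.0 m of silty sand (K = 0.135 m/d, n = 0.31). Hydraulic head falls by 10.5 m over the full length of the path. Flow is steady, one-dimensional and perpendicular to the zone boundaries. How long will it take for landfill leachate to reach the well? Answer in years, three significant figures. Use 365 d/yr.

Continuity: the same q passes through each zone, so ΔH = q·Σ(L_j/K_j) — the zones act as resistances in series.
Σ(L/K) = 470/172 + 81.0/0.135 = 2.733 + 600.0 = 602.7 d
q = ΔH / Σ(L/K) = 10.5 / 602.7 = 0.01742 m/d (same in every zone)
Zone A: v = q/n = 0.01742/0.25 = 0.06968 m/d → t_A = 470/0.06968 = 6745 d
Zone B: v = q/n = 0.01742/0.31 = 0.05620 m/d → t_B = 81.0/0.05620 = 1441 d
Total t = 6745 + 1441 = 8186 d
   = 8186 / 365 = 22.4 yr

22.4 years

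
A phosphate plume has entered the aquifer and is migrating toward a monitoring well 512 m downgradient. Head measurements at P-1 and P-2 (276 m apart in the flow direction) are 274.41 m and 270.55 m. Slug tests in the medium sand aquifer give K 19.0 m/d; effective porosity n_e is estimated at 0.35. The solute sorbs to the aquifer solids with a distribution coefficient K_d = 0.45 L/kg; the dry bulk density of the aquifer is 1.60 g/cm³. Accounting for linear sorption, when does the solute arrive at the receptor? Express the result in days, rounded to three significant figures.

Hydraulic gradient i = (274.41 − 270.55) / 276 = 3.86 / 276 = 0.01399
Darcy flux q = K·i = 19.0 × 0.01399 = 0.2657 m/d
v = Ki/n = 19.0·0.01399/0.35 = 0.7592 m/d
Retardation R = 1 + ρ_b·K_d/n = 1 + 1.60×0.45/0.35 = 3.057
Contaminant velocity v_c = v/R = 0.7592/3.057 = 0.2483 m/d
t = L/v_c = 512/0.2483 = 2062 d

2060 days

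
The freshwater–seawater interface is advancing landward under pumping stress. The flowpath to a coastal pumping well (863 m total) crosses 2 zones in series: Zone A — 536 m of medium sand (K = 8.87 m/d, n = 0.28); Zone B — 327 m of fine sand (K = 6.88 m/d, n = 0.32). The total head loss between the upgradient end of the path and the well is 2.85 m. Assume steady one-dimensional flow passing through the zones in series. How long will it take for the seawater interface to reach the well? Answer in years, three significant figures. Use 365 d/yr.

26.4 years

Steady 1-D flow in series ⇒ the Darcy flux q is identical in every zone and the zone head losses add (resistances L/K in series).
Σ(L/K) = 536/8.87 + 327/6.88 = 60.43 + 47.53 = 108.0 d
q = ΔH / Σ(L/K) = 2.85 / 108.0 = 0.02640 m/d (same in every zone)
Zone A: v = q/n = 0.02640/0.28 = 0.09428 m/d → t_A = 536/0.09428 = 5685 d
Zone B: v = q/n = 0.02640/0.32 = 0.08250 m/d → t_B = 327/0.08250 = 3964 d
Total t = 5685 + 3964 = 9649 d
   = 9649 / 365 = 26.4 yr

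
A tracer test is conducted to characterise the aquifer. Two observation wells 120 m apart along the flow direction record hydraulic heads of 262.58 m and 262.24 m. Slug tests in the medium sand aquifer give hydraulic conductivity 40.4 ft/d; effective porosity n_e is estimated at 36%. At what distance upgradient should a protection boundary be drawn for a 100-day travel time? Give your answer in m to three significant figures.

Hydraulic gradient i = (262.58 − 262.24) / 120 = 0.34 / 120 = 0.002833
K = 40.4 ft/d × 0.3048 = 12.31 m/d
Darcy flux q = K·i = 12.31 × 0.002833 = 0.03489 m/d
v_s = q/n_e = 0.03489/0.36 = 0.09692 m/d
L = v × T = 0.09692 × 100 = 9.692 m

9.69 m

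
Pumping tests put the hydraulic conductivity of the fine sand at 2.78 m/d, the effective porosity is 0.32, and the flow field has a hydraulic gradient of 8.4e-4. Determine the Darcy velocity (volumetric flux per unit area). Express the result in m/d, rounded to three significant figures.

0.00234 m/d

Darcy flux q = K·i = 2.78 × 8.4e-4 = 0.002335 m/d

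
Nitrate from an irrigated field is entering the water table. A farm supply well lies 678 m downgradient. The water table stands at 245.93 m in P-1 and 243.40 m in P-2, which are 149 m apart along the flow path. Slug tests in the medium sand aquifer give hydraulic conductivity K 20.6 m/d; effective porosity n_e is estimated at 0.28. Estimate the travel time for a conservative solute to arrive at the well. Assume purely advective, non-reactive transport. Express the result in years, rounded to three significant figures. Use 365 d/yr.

1.49 years

Hydraulic gradient i = (245.93 − 243.40) / 149 = 2.53 / 149 = 0.01698
Darcy flux q = K·i = 20.6 × 0.01698 = 0.3498 m/d
Seepage velocity v = q / n = 0.3498 / 0.28 = 1.249 m/d
t = L / v = 678 / 1.249 = 542.7 d
   = 542.7 / 365 = 1.49 yr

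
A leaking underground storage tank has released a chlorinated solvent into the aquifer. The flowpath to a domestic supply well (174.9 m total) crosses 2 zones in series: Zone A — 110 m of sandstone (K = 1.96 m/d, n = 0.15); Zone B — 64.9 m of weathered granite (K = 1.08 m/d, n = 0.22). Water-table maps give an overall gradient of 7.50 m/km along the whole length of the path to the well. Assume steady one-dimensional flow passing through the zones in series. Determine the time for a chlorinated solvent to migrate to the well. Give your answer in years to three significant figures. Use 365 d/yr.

Steady 1-D flow in series ⇒ the Darcy flux q is identical in every zone and the zone head losses add (resistances L/K in series).
Σ(L/K) = 110/1.96 + 64.9/1.08 = 56.12 + 60.09 = 116.2 d
K_eq = L_total / Σ(L/K) = 174.9 / 116.2 = 1.505 m/d
q = K_eq · i = 1.505 × 0.0075 = 0.01129 m/d (same in every zone)
Zone A: v = q/n = 0.01129/0.15 = 0.07525 m/d → t_A = 110/0.07525 = 1462 d
Zone B: v = q/n = 0.01129/0.22 = 0.05131 m/d → t_B = 64.9/0.05131 = 1265 d
Total t = 1462 + 1265 = 2727 d
   = 2727 / 365 = 7.47 yr

7.47 years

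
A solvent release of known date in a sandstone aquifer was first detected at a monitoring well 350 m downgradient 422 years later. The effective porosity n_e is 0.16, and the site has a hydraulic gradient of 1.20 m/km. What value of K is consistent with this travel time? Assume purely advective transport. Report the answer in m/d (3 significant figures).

t = 422 years = 154000 d
v = L / t = 350 / 154000 = 0.002272 m/d
K = v · n / i = 0.002272 × 0.16 / 0.0012 = 0.303 m/d

0.303 m/d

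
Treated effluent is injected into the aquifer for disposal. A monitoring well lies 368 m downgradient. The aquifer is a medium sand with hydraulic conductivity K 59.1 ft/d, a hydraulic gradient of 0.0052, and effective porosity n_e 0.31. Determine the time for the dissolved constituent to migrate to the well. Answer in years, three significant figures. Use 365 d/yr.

K = 59.1 ft/d × 0.3048 = 18.01 m/d
q = Ki = 18.01 × 0.0052 = 0.09367 m/d
v = Ki/n = 18.01·0.0052/0.31 = 0.3022 m/d
t = L / v = 368 / 0.3022 = 1218 d
   = 1218 / 365 = 3.34 yr

3.34 years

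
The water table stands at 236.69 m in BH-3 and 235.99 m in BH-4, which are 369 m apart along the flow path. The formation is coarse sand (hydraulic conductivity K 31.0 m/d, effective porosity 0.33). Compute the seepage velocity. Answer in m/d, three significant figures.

Hydraulic gradient i = (236.69 − 235.99) / 369 = 0.70 / 369 = 0.001897
Darcy flux q = K·i = 31.0 × 0.001897 = 0.05881 m/d
Seepage velocity v = q / n = 0.05881 / 0.33 = 0.1782 m/d

0.178 m/d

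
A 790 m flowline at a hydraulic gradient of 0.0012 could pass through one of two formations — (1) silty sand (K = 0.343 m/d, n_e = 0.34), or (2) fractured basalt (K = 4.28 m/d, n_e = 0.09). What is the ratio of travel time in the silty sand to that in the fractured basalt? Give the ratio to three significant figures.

47.1

Unit 1 (silty sand): v = 0.343×0.0012/0.34 = 0.001211 m/d, t = 790/0.001211 = 652600 d
Unit 2 (fractured basalt): v = 4.28×0.0012/0.09 = 0.05707 m/d, t = 790/0.05707 = 13840 d
t(silty sand) / t(fractured basalt) = 652600/13840 = 47.1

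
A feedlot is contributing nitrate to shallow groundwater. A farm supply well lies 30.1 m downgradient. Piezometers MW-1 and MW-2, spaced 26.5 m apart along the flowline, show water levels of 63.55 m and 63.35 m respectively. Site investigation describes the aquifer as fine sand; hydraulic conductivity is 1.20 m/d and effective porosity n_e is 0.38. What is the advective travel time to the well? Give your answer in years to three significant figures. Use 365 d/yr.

3.46 years

Hydraulic gradient i = (63.55 − 63.35) / 26.5 = 0.20 / 26.5 = 0.007547
Specific discharge q = 1.20 × 0.007547 = 0.009057 m/d
v = Ki/n = 1.20·0.007547/0.38 = 0.02383 m/d
t = L / v = 30.1 / 0.02383 = 1263 d
   = 1263 / 365 = 3.46 yr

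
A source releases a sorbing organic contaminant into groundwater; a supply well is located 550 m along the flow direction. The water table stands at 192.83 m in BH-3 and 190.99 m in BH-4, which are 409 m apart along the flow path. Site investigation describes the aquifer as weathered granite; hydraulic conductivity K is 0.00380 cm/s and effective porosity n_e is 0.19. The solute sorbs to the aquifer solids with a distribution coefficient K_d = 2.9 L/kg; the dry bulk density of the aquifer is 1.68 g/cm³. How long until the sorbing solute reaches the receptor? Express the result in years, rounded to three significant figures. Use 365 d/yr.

Hydraulic gradient i = (192.83 − 190.99) / 409 = 1.84 / 409 = 0.004499
K = 0.00380 cm/s × 864 = 3.283 m/d
Specific discharge q = 3.283 × 0.004499 = 0.01477 m/d
v = Ki/n = 3.283·0.004499/0.19 = 0.07774 m/d
Retardation R = 1 + ρ_b·K_d/n = 1 + 1.68×2.9/0.19 = 26.64
Contaminant velocity v_c = v/R = 0.07774/26.64 = 0.002918 m/d
t = L/v_c = 550/0.002918 = 188500 d
   = 188500/365 = 516 yr

516 years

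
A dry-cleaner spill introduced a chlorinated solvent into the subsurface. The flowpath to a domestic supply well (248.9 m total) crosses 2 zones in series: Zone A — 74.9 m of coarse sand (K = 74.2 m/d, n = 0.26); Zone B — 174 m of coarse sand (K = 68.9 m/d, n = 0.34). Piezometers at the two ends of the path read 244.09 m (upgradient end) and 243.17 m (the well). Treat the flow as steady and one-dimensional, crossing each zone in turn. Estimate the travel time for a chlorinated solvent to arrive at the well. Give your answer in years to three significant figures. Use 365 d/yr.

0.828 years

Total head drop ΔH = 244.09 − 243.17 = 0.92 m
Continuity: the same q passes through each zone, so ΔH = q·Σ(L_j/K_j) — the zones act as resistances in series.
Σ(L/K) = 74.9/74.2 + 174/68.9 = 1.009 + 2.525 = 3.535 d
q = ΔH / Σ(L/K) = 0.92 / 3.535 = 0.2603 m/d (same in every zone)
Zone A: v = q/n = 0.2603/0.26 = 1.001 m/d → t_A = 74.9/1.001 = 74.82 d
Zone B: v = q/n = 0.2603/0.34 = 0.7655 m/d → t_B = 174/0.7655 = 227.3 d
Total t = 74.82 + 227.3 = 302.1 d
   = 302.1 / 365 = 0.828 yr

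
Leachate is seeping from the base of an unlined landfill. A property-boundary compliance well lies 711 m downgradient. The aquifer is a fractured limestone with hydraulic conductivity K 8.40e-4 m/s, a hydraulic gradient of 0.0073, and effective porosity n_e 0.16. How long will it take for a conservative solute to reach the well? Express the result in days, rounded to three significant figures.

K = 8.40e-4 m/s × 86400 s/d = 72.58 m/d
q = Ki = 72.58 × 0.0073 = 0.5298 m/d
v_s = q/n_e = 0.5298/0.16 = 3.311 m/d
t = L / v = 711 / 3.311 = 214.7 d

215 days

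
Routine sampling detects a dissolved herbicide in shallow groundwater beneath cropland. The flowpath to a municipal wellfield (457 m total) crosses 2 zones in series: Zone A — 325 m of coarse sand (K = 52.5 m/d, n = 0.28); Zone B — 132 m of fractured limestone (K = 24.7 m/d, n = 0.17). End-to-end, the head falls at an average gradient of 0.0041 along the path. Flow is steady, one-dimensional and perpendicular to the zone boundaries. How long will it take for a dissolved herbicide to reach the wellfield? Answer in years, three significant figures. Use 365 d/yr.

Steady 1-D flow in series ⇒ the Darcy flux q is identical in every zone and the zone head losses add (resistances L/K in series).
Σ(L/K) = 325/52.5 + 132/24.7 = 6.190 + 5.344 = 11.53 d
K_eq = L_total / Σ(L/K) = 457 / 11.53 = 39.62 m/d
q = K_eq · i = 39.62 × 0.0041 = 0.1624 m/d (same in every zone)
Zone A: v = q/n = 0.1624/0.28 = 0.5801 m/d → t_A = 325/0.5801 = 560.2 d
Zone B: v = q/n = 0.1624/0.17 = 0.9555 m/d → t_B = 132/0.9555 = 138.1 d
Total t = 560.2 + 138.1 = 698.3 d
   = 698.3 / 365 = 1.91 yr

1.91 years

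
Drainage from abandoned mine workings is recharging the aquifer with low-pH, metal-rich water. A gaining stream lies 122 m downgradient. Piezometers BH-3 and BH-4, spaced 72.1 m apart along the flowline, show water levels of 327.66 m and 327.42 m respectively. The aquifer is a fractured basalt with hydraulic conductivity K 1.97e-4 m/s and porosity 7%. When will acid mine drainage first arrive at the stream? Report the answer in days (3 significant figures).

151 days

Hydraulic gradient i = (327.66 − 327.42) / 72.1 = 0.24 / 72.1 = 0.003329
K = 1.97e-4 m/s × 86400 s/d = 17.02 m/d
Specific discharge q = 17.02 × 0.003329 = 0.05666 m/d
v_s = q/n_e = 0.05666/0.07 = 0.8094 m/d
t = L / v = 122 / 0.8094 = 150.7 d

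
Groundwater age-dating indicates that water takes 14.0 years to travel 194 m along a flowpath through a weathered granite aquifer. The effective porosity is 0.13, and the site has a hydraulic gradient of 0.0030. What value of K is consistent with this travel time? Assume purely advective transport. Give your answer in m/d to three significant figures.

t = 14.0 years = 5110 d
v = L / t = 194 / 5110 = 0.03796 m/d
K = v · n / i = 0.03796 × 0.13 / 0.0030 = 1.65 m/d

1.65 m/d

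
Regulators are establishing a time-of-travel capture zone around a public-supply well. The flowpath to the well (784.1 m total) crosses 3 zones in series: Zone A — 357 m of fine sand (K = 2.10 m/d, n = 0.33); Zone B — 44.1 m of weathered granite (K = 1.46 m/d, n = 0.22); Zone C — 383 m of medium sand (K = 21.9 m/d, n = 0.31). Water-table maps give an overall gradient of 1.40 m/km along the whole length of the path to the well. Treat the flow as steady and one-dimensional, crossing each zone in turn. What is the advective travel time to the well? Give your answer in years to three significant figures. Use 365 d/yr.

For zones in series the flux q is common to all zones; the equivalent conductivity is the harmonic (thickness-weighted) mean, K_eq = L_total / Σ(L_j/K_j).
Σ(L/K) = 357/2.10 + 44.1/1.46 + 383/21.9 = 170.0 + 30.21 + 17.49 = 217.7 d
K_eq = L_total / Σ(L/K) = 784.1 / 217.7 = 3.602 m/d
q = K_eq · i = 3.602 × 0.0014 = 0.005043 m/d (same in every zone)
Zone A: v = q/n = 0.005043/0.33 = 0.01528 m/d → t_A = 357/0.01528 = 23360 d
Zone B: v = q/n = 0.005043/0.22 = 0.02292 m/d → t_B = 44.1/0.02292 = 1924 d
Zone C: v = q/n = 0.005043/0.31 = 0.01627 m/d → t_C = 383/0.01627 = 23550 d
Total t = 23360 + 1924 + 23550 = 48830 d
   = 48830 / 365 = 134 yr

134 years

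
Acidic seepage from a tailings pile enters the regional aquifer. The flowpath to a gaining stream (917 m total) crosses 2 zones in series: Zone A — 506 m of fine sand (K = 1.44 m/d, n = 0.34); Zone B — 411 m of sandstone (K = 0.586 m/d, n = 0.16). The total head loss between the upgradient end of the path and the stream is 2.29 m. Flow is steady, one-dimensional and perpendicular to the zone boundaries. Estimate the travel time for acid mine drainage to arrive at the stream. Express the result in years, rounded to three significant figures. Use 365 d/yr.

300 years

Steady 1-D flow in series ⇒ the Darcy flux q is identical in every zone and the zone head losses add (resistances L/K in series).
Σ(L/K) = 506/1.44 + 411/0.586 = 351.4 + 701.4 = 1053 d
q = ΔH / Σ(L/K) = 2.29 / 1053 = 0.002175 m/d (same in every zone)
Zone A: v = q/n = 0.002175/0.34 = 0.006398 m/d → t_A = 506/0.006398 = 79090 d
Zone B: v = q/n = 0.002175/0.16 = 0.01360 m/d → t_B = 411/0.01360 = 30230 d
Total t = 79090 + 30230 = 109300 d
   = 109300 / 365 = 300 yr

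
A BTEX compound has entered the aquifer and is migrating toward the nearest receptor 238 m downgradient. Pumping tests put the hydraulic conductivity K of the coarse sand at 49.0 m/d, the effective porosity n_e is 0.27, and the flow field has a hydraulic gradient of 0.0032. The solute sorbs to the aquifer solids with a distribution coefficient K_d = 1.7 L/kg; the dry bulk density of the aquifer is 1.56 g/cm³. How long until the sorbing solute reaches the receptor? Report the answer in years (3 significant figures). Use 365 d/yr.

Darcy flux q = K·i = 49.0 × 0.0032 = 0.1568 m/d
v = Ki/n = 49.0·0.0032/0.27 = 0.5807 m/d
Retardation R = 1 + ρ_b·K_d/n = 1 + 1.56×1.7/0.27 = 10.82
Contaminant velocity v_c = v/R = 0.5807/10.82 = 0.05366 m/d
t = L/v_c = 238/0.05366 = 4435 d
   = 4435/365 = 12.2 yr

12.2 years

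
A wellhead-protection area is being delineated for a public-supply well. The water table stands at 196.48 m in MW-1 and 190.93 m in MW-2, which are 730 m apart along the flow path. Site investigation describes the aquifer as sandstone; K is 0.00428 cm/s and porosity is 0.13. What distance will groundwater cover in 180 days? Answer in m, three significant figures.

Hydraulic gradient i = (196.48 − 190.93) / 730 = 5.55 / 730 = 0.007603
K = 0.00428 cm/s × 864 = 3.698 m/d
Darcy flux q = K·i = 3.698 × 0.007603 = 0.02811 m/d
v = Ki/n = 3.698·0.007603/0.13 = 0.2163 m/d
L = v × T = 0.2163 × 180 = 38.93 m

38.9 m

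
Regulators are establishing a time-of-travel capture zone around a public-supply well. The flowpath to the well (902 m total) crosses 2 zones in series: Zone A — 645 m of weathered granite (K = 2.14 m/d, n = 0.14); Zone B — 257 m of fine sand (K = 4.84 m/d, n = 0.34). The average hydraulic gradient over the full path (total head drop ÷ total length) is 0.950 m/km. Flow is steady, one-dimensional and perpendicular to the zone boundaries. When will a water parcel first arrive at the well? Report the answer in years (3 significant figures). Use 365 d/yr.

201 years

For zones in series the flux q is common to all zones; the equivalent conductivity is the harmonic (thickness-weighted) mean, K_eq = L_total / Σ(L_j/K_j).
Σ(L/K) = 645/2.14 + 257/4.84 = 301.4 + 53.10 = 354.5 d
K_eq = L_total / Σ(L/K) = 902 / 354.5 = 2.544 m/d
q = K_eq · i = 2.544 × 9.5e-4 = 0.002417 m/d (same in every zone)
Zone A: v = q/n = 0.002417/0.14 = 0.01727 m/d → t_A = 645/0.01727 = 37360 d
Zone B: v = q/n = 0.002417/0.34 = 0.007109 m/d → t_B = 257/0.007109 = 36150 d
Total t = 37360 + 36150 = 73510 d
   = 73510 / 365 = 201 yr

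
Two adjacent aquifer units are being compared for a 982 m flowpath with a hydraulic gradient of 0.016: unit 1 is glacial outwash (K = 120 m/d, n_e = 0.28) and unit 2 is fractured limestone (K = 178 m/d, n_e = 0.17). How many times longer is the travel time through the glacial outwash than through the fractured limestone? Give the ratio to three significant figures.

Unit 1 (glacial outwash): v = 120×0.016/0.28 = 6.857 m/d, t = 982/6.857 = 143.2 d
Unit 2 (fractured limestone): v = 178×0.016/0.17 = 16.75 m/d, t = 982/16.75 = 58.62 d
t(glacial outwash) / t(fractured limestone) = 143.2/58.62 = 2.44

2.44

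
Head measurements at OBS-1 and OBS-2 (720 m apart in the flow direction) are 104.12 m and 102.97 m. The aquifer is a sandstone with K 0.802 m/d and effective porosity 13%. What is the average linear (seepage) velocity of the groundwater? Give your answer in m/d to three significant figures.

Hydraulic gradient i = (104.12 − 102.97) / 720 = 1.15 / 720 = 0.001597
Specific discharge q = 0.802 × 0.001597 = 0.001281 m/d
Average linear velocity = 0.001281 / 0.13 = 0.009854 m/d

0.00985 m/d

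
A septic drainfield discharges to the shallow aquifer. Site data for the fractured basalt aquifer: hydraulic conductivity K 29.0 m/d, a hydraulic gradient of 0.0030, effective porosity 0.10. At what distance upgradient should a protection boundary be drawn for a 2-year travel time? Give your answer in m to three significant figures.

635 m

q = Ki = 29.0 × 0.0030 = 0.08700 m/d
v_s = q/n_e = 0.08700/0.10 = 0.8700 m/d
T = 2 yr × 365 = 730 d
L = v × T = 0.8700 × 730 = 635.1 m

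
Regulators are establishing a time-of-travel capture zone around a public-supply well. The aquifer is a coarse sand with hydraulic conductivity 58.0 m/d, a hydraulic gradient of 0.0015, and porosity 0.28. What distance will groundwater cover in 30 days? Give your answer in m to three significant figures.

Specific discharge q = 58.0 × 0.0015 = 0.08700 m/d
v = Ki/n = 58.0·0.0015/0.28 = 0.3107 m/d
L = v × T = 0.3107 × 30 = 9.321 m

9.32 m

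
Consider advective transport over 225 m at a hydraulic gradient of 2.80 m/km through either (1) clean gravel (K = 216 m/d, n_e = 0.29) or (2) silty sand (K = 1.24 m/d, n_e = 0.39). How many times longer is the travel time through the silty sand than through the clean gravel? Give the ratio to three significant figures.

Unit 1 (clean gravel): v = 216×0.0028/0.29 = 2.086 m/d, t = 225/2.086 = 107.9 d
Unit 2 (silty sand): v = 1.24×0.0028/0.39 = 0.008903 m/d, t = 225/0.008903 = 25270 d
t(silty sand) / t(clean gravel) = 25270/107.9 = 234

234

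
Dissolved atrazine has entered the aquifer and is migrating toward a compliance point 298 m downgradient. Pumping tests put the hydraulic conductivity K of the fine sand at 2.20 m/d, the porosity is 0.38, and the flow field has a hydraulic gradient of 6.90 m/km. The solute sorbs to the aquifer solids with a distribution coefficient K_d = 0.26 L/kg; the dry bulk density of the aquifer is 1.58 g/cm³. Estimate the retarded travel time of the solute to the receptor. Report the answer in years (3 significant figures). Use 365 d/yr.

Specific discharge q = 2.20 × 0.0069 = 0.01518 m/d
v_s = q/n_e = 0.01518/0.38 = 0.03995 m/d
Retardation R = 1 + ρ_b·K_d/n = 1 + 1.58×0.26/0.38 = 2.081
Contaminant velocity v_c = v/R = 0.03995/2.081 = 0.01920 m/d
t = L/v_c = 298/0.01920 = 15520 d
   = 15520/365 = 42.5 yr

42.5 years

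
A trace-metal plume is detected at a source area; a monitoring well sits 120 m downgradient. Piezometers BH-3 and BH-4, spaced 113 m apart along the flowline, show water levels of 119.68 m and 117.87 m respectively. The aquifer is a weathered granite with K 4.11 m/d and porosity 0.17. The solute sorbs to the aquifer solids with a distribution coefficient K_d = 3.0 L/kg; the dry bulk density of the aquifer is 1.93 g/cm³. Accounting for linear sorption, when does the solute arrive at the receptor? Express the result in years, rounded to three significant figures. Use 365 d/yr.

Hydraulic gradient i = (119.68 − 117.87) / 113 = 1.81 / 113 = 0.01602
Darcy flux q = K·i = 4.11 × 0.01602 = 0.06583 m/d
Average linear velocity = 0.06583 / 0.17 = 0.3873 m/d
Retardation R = 1 + ρ_b·K_d/n = 1 + 1.93×3.0/0.17 = 35.06
Contaminant velocity v_c = v/R = 0.3873/35.06 = 0.01105 m/d
t = L/v_c = 120/0.01105 = 10860 d
   = 10860/365 = 29.8 yr

29.8 years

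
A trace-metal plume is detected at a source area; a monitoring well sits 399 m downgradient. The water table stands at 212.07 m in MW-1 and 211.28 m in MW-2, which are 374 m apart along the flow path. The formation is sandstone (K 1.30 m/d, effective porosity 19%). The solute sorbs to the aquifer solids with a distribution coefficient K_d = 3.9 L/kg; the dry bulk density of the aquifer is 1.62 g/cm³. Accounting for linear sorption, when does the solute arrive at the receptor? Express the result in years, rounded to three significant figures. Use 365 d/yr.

Hydraulic gradient i = (212.07 − 211.28) / 374 = 0.79 / 374 = 0.002112
q = Ki = 1.30 × 0.002112 = 0.002746 m/d
v = Ki/n = 1.30·0.002112/0.19 = 0.01445 m/d
Retardation R = 1 + ρ_b·K_d/n = 1 + 1.62×3.9/0.19 = 34.25
Contaminant velocity v_c = v/R = 0.01445/34.25 = 4.219e-4 m/d
t = L/v_c = 399/4.219e-4 = 945600 d
   = 945600/365 = 2590 yr

2590 years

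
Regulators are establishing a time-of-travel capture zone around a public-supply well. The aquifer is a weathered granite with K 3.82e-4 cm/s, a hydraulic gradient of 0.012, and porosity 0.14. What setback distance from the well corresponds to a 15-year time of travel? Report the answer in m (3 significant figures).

155 m

K = 3.82e-4 cm/s × 864 = 0.3300 m/d
q = Ki = 0.3300 × 0.012 = 0.003961 m/d
v = Ki/n = 0.3300·0.012/0.14 = 0.02829 m/d
T = 15 yr × 365 = 5475 d
L = v × T = 0.02829 × 5475 = 154.9 m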